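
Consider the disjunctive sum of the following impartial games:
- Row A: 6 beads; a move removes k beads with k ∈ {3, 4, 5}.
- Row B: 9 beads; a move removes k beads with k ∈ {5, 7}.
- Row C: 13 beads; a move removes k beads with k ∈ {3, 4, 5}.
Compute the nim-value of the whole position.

Grundy values for row A (subtraction set {3, 4, 5}):
g(0) = mex{} = 0
g(1) = mex{} = 0
g(2) = mex{} = 0
g(3) = mex{0} = 1
g(4) = mex{0} = 1
g(5) = mex{0} = 1
g(6) = mex{0,1} = 2
So g(6) = 2.
Build the Grundy sequence for row B with g(k) = mex{g(k−s) : s ∈ {5, 7}, s ≤ k}:
k:     0  1  2  3  4  5  6  7  8  9
g(k):  0  0  0  0  0  1  1  1  1  1
So g(9) = 1.
For row C, compute g(0), g(1), … with moves {3, 4, 5}:
g(0) = mex{} = 0
g(1) = mex{} = 0
g(2) = mex{} = 0
g(3) = mex{0} = 1
g(4) = mex{0} = 1
g(5) = mex{0} = 1
g(6) = mex{0,1} = 2
g(7) = mex{0,1} = 2
g(8) = mex{1} = 0
g(9) = mex{1,2} = 0
g(10) = mex{1,2} = 0
g(11) = mex{0,2} = 1
g(12) = mex{0,2} = 1
g(13) = mex{0} = 1
So g(13) = 1.
The value of a disjunctive sum is the nim-sum of the parts.
Combined value = 2 ⊕ 1 ⊕ 1 = 2.

2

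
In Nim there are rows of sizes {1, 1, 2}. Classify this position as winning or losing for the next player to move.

Winning position

Nim-sum: 1 XOR 1 XOR 2 = 2.
The nim-sum is 2 ≠ 0, so this is an N-position: the player to move can win.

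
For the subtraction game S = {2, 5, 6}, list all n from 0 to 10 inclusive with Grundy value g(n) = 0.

0, 1, 4, 8

Compute g(0), g(1), … for moves {2, 5, 6}:
k:     0  1  2  3  4  5  6  7  8  9 10
g(k):  0  0  1  1  0  2  1  3  0  2  1
The P-positions (g = 0) in 0..10 are 0, 1, 4, 8.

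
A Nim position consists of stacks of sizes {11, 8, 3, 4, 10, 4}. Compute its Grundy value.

10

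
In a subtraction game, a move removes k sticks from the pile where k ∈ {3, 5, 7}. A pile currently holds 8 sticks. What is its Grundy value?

Build the Grundy sequence with g(k) = mex{g(k−s) : s ∈ {3, 5, 7}, s ≤ k}:
g(0) = mex{} = 0
g(1) = mex{} = 0
g(2) = mex{} = 0
g(3) = mex{0} = 1
g(4) = mex{0} = 1
g(5) = mex{0} = 1
g(6) = mex{0,1} = 2
g(7) = mex{0,1} = 2
g(8) = mex{0,1} = 2
So g(8) = 2.

2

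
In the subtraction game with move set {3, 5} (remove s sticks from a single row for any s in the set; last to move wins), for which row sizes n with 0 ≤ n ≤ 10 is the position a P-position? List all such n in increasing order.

0, 1, 2, 8, 9, 10

Build the Grundy sequence with g(k) = mex{g(k−s) : s ∈ {3, 5}, s ≤ k}:
k:     0  1  2  3  4  5  6  7  8  9 10
g(k):  0  0  0  1  1  1  2  2  0  0  0
The P-positions (g = 0) in 0..10 are 0, 1, 2, 8, 9, 10.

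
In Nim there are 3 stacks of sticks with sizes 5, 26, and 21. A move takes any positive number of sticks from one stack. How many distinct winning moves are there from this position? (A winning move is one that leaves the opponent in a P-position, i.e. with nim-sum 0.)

Write each in binary and XOR column by column:
  00101  (5)
  11010  (26)
  10101  (21)
  -----
  01010  (10)
The overall nim-sum is X = 10. A stack of size p has a winning move iff p XOR X < p (reduce it to p XOR X).
  5: 5 XOR 10 = 15 ≥ 5 — no move.
  26: 26 XOR 10 = 16 < 26 — winning move (to 16).
  21: 21 XOR 10 = 31 ≥ 21 — no move.
That gives 1 winning move.

1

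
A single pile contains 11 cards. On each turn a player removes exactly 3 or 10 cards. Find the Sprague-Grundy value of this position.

1

Build the Grundy sequence with g(k) = mex{g(k−s) : s ∈ {3, 10}, s ≤ k}:
k:     0  1  2  3  4  5  6  7  8  9 10 11
g(k):  0  0  0  1  1  1  0  0  0  1  1  1
So g(11) = 1.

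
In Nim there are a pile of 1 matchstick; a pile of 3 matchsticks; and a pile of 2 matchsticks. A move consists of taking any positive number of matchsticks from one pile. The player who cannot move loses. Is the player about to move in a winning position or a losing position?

Compute the nim-sum pairwise:
1 ⊕ 3 = 2
2 ⊕ 2 = 0
The nim-sum is 0, so this is a P-position: the player to move is in a losing position under optimal play.

Losing position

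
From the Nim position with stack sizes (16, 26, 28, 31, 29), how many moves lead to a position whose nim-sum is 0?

5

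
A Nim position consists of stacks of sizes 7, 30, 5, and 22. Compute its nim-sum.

10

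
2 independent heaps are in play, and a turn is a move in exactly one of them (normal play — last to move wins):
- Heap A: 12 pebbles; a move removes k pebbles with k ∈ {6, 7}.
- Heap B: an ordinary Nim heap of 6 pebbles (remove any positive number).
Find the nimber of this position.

4

For heap A, compute g(0), g(1), … with moves {6, 7}:
g(0) = mex{} = 0
g(1) = mex{} = 0
g(2) = mex{} = 0
g(3) = mex{} = 0
g(4) = mex{} = 0
g(5) = mex{} = 0
g(6) = mex{0} = 1
g(7) = mex{0} = 1
g(8) = mex{0} = 1
g(9) = mex{0} = 1
g(10) = mex{0} = 1
g(11) = mex{0} = 1
g(12) = mex{0,1} = 2
So g(12) = 2.
Heap B is a plain Nim heap of size 6, so its Grundy value is 6.
The value of a disjunctive sum is the nim-sum of the parts.
Combined value = 2 ⊕ 6 = 4.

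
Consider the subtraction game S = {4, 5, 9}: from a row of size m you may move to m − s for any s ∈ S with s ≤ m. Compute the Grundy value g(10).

2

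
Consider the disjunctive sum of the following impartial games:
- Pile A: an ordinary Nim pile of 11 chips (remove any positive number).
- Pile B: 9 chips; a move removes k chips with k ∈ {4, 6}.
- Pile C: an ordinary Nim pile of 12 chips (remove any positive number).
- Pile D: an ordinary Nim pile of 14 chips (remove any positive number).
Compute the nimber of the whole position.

11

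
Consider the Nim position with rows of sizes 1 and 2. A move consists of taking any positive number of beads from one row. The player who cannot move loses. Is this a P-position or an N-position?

Write each in binary and XOR column by column:
  01  (1)
  10  (2)
  --
  11  (3)
The nim-sum is 3 ≠ 0, so this is an N-position: the player to move can win.

N-position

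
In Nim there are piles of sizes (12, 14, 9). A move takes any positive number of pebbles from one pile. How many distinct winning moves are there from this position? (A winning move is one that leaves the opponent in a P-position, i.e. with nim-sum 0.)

3

Nim-sum: 12 ⊕ 14 ⊕ 9 = 11.
The overall nim-sum is X = 11. A pile of size p has a winning move iff p XOR X < p (reduce it to p XOR X).
  12: 12 XOR 11 = 7 < 12 — winning move (to 7).
  14: 14 XOR 11 = 5 < 14 — winning move (to 5).
  9: 9 XOR 11 = 2 < 9 — winning move (to 2).
That gives 3 winning moves.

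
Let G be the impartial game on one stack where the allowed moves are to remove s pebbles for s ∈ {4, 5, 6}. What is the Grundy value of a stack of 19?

2

Compute g(0), g(1), … for moves {4, 5, 6}:
k:     0  1  2  3  4  5  6  7  8  9 10 11 12 13 14 15 16 17 18 19
g(k):  0  0  0  0  1  1  1  1  2  2  0  0  0  0  1  1  1  1  2  2
So g(19) = 2.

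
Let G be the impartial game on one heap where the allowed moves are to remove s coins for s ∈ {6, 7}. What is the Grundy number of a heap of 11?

1

Compute g(0), g(1), … for moves {6, 7}:
k:     0  1  2  3  4  5  6  7  8  9 10 11
g(k):  0  0  0  0  0  0  1  1  1  1  1  1
So g(11) = 1.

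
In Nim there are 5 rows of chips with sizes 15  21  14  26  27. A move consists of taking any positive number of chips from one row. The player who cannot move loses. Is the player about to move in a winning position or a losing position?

Winning position

Compute the nim-sum pairwise:
15 XOR 21 = 26
26 XOR 14 = 20
20 XOR 26 = 14
14 XOR 27 = 21
The nim-sum is 21 ≠ 0, so this is an N-position: the player to move can win.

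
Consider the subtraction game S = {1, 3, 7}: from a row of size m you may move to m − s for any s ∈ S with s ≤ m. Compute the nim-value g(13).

1

Grundy values for subtraction set {1, 3, 7}:
g(0) = mex{} = 0
g(1) = mex{0} = 1
g(2) = mex{1} = 0
g(3) = mex{0} = 1
g(4) = mex{1} = 0
g(5) = mex{0} = 1
g(6) = mex{1} = 0
g(7) = mex{0} = 1
g(8) = mex{1} = 0
g(9) = mex{0} = 1
g(10) = mex{1} = 0
g(11) = mex{0} = 1
g(12) = mex{1} = 0
g(13) = mex{0} = 1
So g(13) = 1.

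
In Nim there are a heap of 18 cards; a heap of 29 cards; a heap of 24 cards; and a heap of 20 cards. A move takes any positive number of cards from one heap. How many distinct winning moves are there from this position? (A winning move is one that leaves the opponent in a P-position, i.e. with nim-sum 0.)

Compute the nim-sum pairwise:
18 ^ 29 = 15
15 ^ 24 = 23
23 ^ 20 = 3
The overall nim-sum is X = 3. A heap of size p has a winning move iff p XOR X < p (reduce it to p XOR X).
  18: 18 XOR 3 = 17 < 18 — winning move (to 17).
  29: 29 XOR 3 = 30 ≥ 29 — no move.
  24: 24 XOR 3 = 27 ≥ 24 — no move.
  20: 20 XOR 3 = 23 ≥ 20 — no move.
That gives 1 winning move.

1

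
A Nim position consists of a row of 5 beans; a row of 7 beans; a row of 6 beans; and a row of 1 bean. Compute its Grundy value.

Nim-sum: 5 ^ 7 ^ 6 ^ 1 = 5.

5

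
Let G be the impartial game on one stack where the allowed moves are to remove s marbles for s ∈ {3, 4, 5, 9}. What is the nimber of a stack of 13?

Grundy values for subtraction set {3, 4, 5, 9}:
k:     0  1  2  3  4  5  6  7  8  9 10 11 12 13
g(k):  0  0  0  1  1  1  2  2  0  3  3  1  4  2
So g(13) = 2.

2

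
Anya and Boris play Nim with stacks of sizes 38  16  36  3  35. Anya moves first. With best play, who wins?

Nim-sum: 38 XOR 16 XOR 36 XOR 3 XOR 35 = 50.
The nim-sum is 50 ≠ 0, so this is an N-position: the player to move can win; Anya has a winning move.

Anya wins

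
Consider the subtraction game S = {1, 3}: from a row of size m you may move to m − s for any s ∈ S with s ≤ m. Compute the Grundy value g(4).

Compute g(0), g(1), … for moves {1, 3}:
k:     0  1  2  3  4
g(k):  0  1  0  1  0
So g(4) = 0.

0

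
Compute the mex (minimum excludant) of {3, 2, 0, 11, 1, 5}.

The values 0, 1, 2, 3 are all present; 4 is the first non-negative integer missing from the set.

4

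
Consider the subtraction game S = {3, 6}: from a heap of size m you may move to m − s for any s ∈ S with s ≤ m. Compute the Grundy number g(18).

0

Compute g(0), g(1), … for moves {3, 6}:
k:     0  1  2  3  4  5  6  7  8  9 10 11 12 13 14 15 16 17 18
g(k):  0  0  0  1  1  1  2  2  2  0  0  0  1  1  1  2  2  2  0
So g(18) = 0.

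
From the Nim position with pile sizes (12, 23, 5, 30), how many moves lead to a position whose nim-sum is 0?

0

Compute the nim-sum pairwise:
12 XOR 23 = 27
27 XOR 5 = 30
30 XOR 30 = 0
The nim-sum is already 0, so every move leaves a nonzero nim-sum — there are no winning moves.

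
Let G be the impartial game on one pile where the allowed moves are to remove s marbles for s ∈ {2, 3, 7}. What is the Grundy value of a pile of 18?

1

Compute g(0), g(1), … for moves {2, 3, 7}:
k:     0  1  2  3  4  5  6  7  8  9 10 11 12 13 14 15 16 17 18
g(k):  0  0  1  1  2  0  0  1  1  2  0  0  1  1  2  0  0  1  1
So g(18) = 1.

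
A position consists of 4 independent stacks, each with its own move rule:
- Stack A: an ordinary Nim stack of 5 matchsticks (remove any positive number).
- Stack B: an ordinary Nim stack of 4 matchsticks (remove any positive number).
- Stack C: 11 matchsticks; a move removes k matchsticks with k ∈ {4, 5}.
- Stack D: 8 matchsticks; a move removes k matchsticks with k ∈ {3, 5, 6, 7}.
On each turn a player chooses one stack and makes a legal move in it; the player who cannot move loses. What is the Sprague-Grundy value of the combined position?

3

Stack A is a plain Nim stack of size 5, so its Grundy value is 5.
Stack B is a plain Nim stack of size 4, so its Grundy value is 4.
Build the Grundy sequence for stack C with g(k) = mex{g(k−s) : s ∈ {4, 5}, s ≤ k}:
g(0) = mex{} = 0
g(1) = mex{} = 0
g(2) = mex{} = 0
g(3) = mex{} = 0
g(4) = mex{0} = 1
g(5) = mex{0} = 1
g(6) = mex{0} = 1
g(7) = mex{0} = 1
g(8) = mex{0,1} = 2
g(9) = mex{1} = 0
g(10) = mex{1} = 0
g(11) = mex{1} = 0
So g(11) = 0.
Grundy values for stack D (subtraction set {3, 5, 6, 7}):
g(0) = mex{} = 0
g(1) = mex{} = 0
g(2) = mex{} = 0
g(3) = mex{0} = 1
g(4) = mex{0} = 1
g(5) = mex{0} = 1
g(6) = mex{0,1} = 2
g(7) = mex{0,1} = 2
g(8) = mex{0,1} = 2
So g(8) = 2.
By the Sprague-Grundy theorem, the Grundy value of a sum of independent games is the XOR of the component values.
Combined value = 5 ⊕ 4 ⊕ 0 ⊕ 2 = 3.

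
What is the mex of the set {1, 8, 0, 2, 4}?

3

The values 0, 1, 2 are all present; 3 is the first non-negative integer missing from the set.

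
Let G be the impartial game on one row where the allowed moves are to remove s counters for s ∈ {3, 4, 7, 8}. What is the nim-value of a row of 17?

2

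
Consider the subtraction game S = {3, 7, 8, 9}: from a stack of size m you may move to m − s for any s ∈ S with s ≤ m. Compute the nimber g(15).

1

Build the Grundy sequence with g(k) = mex{g(k−s) : s ∈ {3, 7, 8, 9}, s ≤ k}:
k:     0  1  2  3  4  5  6  7  8  9 10 11 12 13 14 15
g(k):  0  0  0  1  1  1  0  2  2  1  3  3  0  2  4  1
So g(15) = 1.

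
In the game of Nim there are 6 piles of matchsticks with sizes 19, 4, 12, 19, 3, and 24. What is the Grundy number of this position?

19

Bitwise XOR of the heap sizes:
  10011  (19)
  00100  (4)
  01100  (12)
  10011  (19)
  00011  (3)
  11000  (24)
  -----
  10011  (19)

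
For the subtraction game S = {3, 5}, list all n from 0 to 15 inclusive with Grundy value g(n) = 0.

Grundy values for subtraction set {3, 5}:
k:     0  1  2  3  4  5  6  7  8  9 10 11 12 13 14 15
g(k):  0  0  0  1  1  1  2  2  0  0  0  1  1  1  2  2
The P-positions (g = 0) in 0..15 are 0, 1, 2, 8, 9, 10.

0, 1, 2, 8, 9, 10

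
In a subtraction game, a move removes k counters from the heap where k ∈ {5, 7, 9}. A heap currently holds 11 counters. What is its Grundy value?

2

Build the Grundy sequence with g(k) = mex{g(k−s) : s ∈ {5, 7, 9}, s ≤ k}:
k:     0  1  2  3  4  5  6  7  8  9 10 11
g(k):  0  0  0  0  0  1  1  1  1  1  2  2
So g(11) = 2.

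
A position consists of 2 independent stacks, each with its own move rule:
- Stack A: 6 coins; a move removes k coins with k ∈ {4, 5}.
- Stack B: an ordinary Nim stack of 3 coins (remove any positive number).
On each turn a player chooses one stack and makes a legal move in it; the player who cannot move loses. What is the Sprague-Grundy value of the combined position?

For stack A, compute g(0), g(1), … with moves {4, 5}:
g(0) = mex{} = 0
g(1) = mex{} = 0
g(2) = mex{} = 0
g(3) = mex{} = 0
g(4) = mex{0} = 1
g(5) = mex{0} = 1
g(6) = mex{0} = 1
So g(6) = 1.
Stack B is a plain Nim stack of size 3, so its Grundy value is 3.
By the Sprague-Grundy theorem, the Grundy value of a sum of independent games is the XOR of the component values.
Combined value = 1 ⊕ 3 = 2.

2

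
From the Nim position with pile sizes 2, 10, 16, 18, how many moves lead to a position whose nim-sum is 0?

Compute the nim-sum pairwise:
2 XOR 10 = 8
8 XOR 16 = 24
24 XOR 18 = 10
The overall nim-sum is X = 10. A pile of size p has a winning move iff p XOR X < p (reduce it to p XOR X).
  2: 2 XOR 10 = 8 ≥ 2 — no move.
  10: 10 XOR 10 = 0 < 10 — winning move (to 0).
  16: 16 XOR 10 = 26 ≥ 16 — no move.
  18: 18 XOR 10 = 24 ≥ 18 — no move.
That gives 1 winning move.

1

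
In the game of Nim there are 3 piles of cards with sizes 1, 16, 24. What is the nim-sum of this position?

In binary:
  00001  (1)
  10000  (16)
  11000  (24)
  -----
  01001  (9)

9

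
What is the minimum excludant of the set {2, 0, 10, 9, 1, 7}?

The values 0, 1, 2 are all present; 3 is the first non-negative integer missing from the set.

3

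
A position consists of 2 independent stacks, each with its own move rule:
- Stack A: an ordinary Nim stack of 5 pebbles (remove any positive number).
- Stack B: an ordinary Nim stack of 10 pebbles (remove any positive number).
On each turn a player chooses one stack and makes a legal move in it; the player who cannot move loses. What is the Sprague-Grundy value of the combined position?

Stack A is a plain Nim stack of size 5, so its Grundy value is 5.
Stack B is a plain Nim stack of size 10, so its Grundy value is 10.
The value of a disjunctive sum is the nim-sum of the parts.
Combined value = 5 ⊕ 10 = 15.

15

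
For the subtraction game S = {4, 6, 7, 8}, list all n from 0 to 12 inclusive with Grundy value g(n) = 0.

0, 1, 2, 3, 12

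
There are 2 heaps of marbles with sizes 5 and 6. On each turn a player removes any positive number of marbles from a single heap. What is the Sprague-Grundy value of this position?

3

Nim-sum: 5 ^ 6 = 3.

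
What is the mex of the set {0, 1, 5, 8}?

2

The values 0, 1 are all present; 2 is the first non-negative integer missing from the set.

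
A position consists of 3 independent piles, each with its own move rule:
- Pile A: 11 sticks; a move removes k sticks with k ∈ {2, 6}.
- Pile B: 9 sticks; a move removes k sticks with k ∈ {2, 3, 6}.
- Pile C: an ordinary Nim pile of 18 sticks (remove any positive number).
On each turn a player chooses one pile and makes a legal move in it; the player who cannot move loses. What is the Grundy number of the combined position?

Grundy values for pile A (subtraction set {2, 6}):
k:     0  1  2  3  4  5  6  7  8  9 10 11
g(k):  0  0  1  1  0  0  1  1  0  0  1  1
So g(11) = 1.
For pile B, compute g(0), g(1), … with moves {2, 3, 6}:
k:     0  1  2  3  4  5  6  7  8  9
g(k):  0  0  1  1  2  0  3  1  2  0
So g(9) = 0.
Pile C is a plain Nim pile of size 18, so its Grundy value is 18.
The value of a disjunctive sum is the nim-sum of the parts.
Combined value = 1 XOR 0 XOR 18 = 19.

19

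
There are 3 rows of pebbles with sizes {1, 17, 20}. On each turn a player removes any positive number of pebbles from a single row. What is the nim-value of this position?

Compute the nim-sum pairwise:
1 ^ 17 = 16
16 ^ 20 = 4

4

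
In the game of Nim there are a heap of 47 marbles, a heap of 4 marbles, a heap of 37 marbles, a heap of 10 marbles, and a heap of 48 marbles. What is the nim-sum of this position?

52

Nim-sum: 47 XOR 4 XOR 37 XOR 10 XOR 48 = 52.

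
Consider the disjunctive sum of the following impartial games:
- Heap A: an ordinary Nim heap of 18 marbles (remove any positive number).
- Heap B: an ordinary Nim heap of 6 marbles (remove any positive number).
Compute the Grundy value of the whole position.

20

Heap A is a plain Nim heap of size 18, so its Grundy value is 18.
Heap B is a plain Nim heap of size 6, so its Grundy value is 6.
By the Sprague-Grundy theorem, the Grundy value of a sum of independent games is the XOR of the component values.
Combined value = 18 XOR 6 = 20.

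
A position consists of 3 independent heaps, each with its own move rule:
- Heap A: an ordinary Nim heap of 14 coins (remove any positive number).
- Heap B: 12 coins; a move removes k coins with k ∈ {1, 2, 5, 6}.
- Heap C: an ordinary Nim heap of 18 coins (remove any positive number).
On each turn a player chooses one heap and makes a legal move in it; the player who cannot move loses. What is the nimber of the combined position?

30

Heap A is a plain Nim heap of size 14, so its Grundy value is 14.
Grundy values for heap B (subtraction set {1, 2, 5, 6}):
k:     0  1  2  3  4  5  6  7  8  9 10 11 12
g(k):  0  1  2  0  1  2  3  0  1  2  0  1  2
So g(12) = 2.
Heap C is a plain Nim heap of size 18, so its Grundy value is 18.
By the Sprague-Grundy theorem, the Grundy value of a sum of independent games is the XOR of the component values.
Combined value = 14 ⊕ 2 ⊕ 18 = 30.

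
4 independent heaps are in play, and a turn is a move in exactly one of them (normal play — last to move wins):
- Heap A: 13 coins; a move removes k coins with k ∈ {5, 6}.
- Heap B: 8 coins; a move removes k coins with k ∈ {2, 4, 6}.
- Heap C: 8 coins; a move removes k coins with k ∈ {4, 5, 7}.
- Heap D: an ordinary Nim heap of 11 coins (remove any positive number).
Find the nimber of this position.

9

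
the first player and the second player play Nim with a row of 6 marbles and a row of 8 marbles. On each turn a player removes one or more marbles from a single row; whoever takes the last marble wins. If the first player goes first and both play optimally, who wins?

the first player wins

Write each in binary and XOR column by column:
  0110  (6)
  1000  (8)
  ----
  1110  (14)
The nim-sum is 14 ≠ 0, so this is an N-position: the player to move can win; the first player has a winning move.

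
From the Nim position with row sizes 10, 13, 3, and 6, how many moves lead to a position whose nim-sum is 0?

3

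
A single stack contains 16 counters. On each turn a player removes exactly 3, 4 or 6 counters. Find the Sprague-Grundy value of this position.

Grundy values for subtraction set {3, 4, 6}:
k:     0  1  2  3  4  5  6  7  8  9 10 11 12 13 14 15 16
g(k):  0  0  0  1  1  1  2  2  2  0  0  0  1  1  1  2  2
So g(16) = 2.

2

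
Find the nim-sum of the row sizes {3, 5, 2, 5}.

1

Compute the nim-sum pairwise:
3 XOR 5 = 6
6 XOR 2 = 4
4 XOR 5 = 1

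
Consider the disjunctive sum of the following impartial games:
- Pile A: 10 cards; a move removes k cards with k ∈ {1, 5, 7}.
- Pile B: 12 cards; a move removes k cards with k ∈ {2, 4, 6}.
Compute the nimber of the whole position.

Grundy values for pile A (subtraction set {1, 5, 7}):
k:     0  1  2  3  4  5  6  7  8  9 10
g(k):  0  1  0  1  0  1  0  1  0  1  0
So g(10) = 0.
Build the Grundy sequence for pile B with g(k) = mex{g(k−s) : s ∈ {2, 4, 6}, s ≤ k}:
g(0) = mex{} = 0
g(1) = mex{} = 0
g(2) = mex{0} = 1
g(3) = mex{0} = 1
g(4) = mex{0,1} = 2
g(5) = mex{0,1} = 2
g(6) = mex{0,1,2} = 3
g(7) = mex{0,1,2} = 3
g(8) = mex{1,2,3} = 0
g(9) = mex{1,2,3} = 0
g(10) = mex{0,2,3} = 1
g(11) = mex{0,2,3} = 1
g(12) = mex{0,1,3} = 2
So g(12) = 2.
The value of a disjunctive sum is the nim-sum of the parts.
Combined value = 0 XOR 2 = 2.

2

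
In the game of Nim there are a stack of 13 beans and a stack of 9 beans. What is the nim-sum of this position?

4

Nim-sum: 13 ⊕ 9 = 4.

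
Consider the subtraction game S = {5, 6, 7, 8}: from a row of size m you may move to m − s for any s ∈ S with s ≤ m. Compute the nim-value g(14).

Grundy values for subtraction set {5, 6, 7, 8}:
g(0) = mex{} = 0
g(1) = mex{} = 0
g(2) = mex{} = 0
g(3) = mex{} = 0
g(4) = mex{} = 0
g(5) = mex{0} = 1
g(6) = mex{0} = 1
g(7) = mex{0} = 1
g(8) = mex{0} = 1
g(9) = mex{0} = 1
g(10) = mex{0,1} = 2
g(11) = mex{0,1} = 2
g(12) = mex{0,1} = 2
g(13) = mex{1} = 0
g(14) = mex{1} = 0
So g(14) = 0.

0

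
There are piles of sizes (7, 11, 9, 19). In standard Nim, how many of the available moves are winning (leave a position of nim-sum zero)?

1

Nim-sum: 7 ^ 11 ^ 9 ^ 19 = 22.
The overall nim-sum is X = 22. A pile of size p has a winning move iff p XOR X < p (reduce it to p XOR X).
  7: 7 XOR 22 = 17 ≥ 7 — no move.
  11: 11 XOR 22 = 29 ≥ 11 — no move.
  9: 9 XOR 22 = 31 ≥ 9 — no move.
  19: 19 XOR 22 = 5 < 19 — winning move (to 5).
That gives 1 winning move.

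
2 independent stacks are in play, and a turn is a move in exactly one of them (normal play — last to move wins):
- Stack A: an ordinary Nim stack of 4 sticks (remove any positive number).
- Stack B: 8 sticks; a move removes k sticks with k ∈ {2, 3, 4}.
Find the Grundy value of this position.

5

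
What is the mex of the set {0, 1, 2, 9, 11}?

The values 0, 1, 2 are all present; 3 is the first non-negative integer missing from the set.

3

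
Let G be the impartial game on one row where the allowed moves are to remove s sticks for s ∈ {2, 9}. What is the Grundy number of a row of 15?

0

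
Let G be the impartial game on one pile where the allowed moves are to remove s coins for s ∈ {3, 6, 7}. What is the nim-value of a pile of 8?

Grundy values for subtraction set {3, 6, 7}:
g(0) = mex{} = 0
g(1) = mex{} = 0
g(2) = mex{} = 0
g(3) = mex{0} = 1
g(4) = mex{0} = 1
g(5) = mex{0} = 1
g(6) = mex{0,1} = 2
g(7) = mex{0,1} = 2
g(8) = mex{0,1} = 2
So g(8) = 2.

2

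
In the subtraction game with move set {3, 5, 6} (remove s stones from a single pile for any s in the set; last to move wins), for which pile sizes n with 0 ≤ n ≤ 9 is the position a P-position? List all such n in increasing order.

Build the Grundy sequence with g(k) = mex{g(k−s) : s ∈ {3, 5, 6}, s ≤ k}:
g(0) = mex{} = 0
g(1) = mex{} = 0
g(2) = mex{} = 0
g(3) = mex{0} = 1
g(4) = mex{0} = 1
g(5) = mex{0} = 1
g(6) = mex{0,1} = 2
g(7) = mex{0,1} = 2
g(8) = mex{0,1} = 2
g(9) = mex{1,2} = 0
The P-positions (g = 0) in 0..9 are 0, 1, 2, 9.

0, 1, 2, 9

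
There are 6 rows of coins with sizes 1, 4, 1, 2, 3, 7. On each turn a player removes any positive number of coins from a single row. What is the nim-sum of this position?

Compute the nim-sum pairwise:
1 XOR 4 = 5
5 XOR 1 = 4
4 XOR 2 = 6
6 XOR 3 = 5
5 XOR 7 = 2

2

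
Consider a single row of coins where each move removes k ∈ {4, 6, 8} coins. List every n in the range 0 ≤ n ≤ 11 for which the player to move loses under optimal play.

0, 1, 2, 3

Grundy values for subtraction set {4, 6, 8}:
g(0) = mex{} = 0
g(1) = mex{} = 0
g(2) = mex{} = 0
g(3) = mex{} = 0
g(4) = mex{0} = 1
g(5) = mex{0} = 1
g(6) = mex{0} = 1
g(7) = mex{0} = 1
g(8) = mex{0,1} = 2
g(9) = mex{0,1} = 2
g(10) = mex{0,1} = 2
g(11) = mex{0,1} = 2
The P-positions (g = 0) in 0..11 are 0, 1, 2, 3.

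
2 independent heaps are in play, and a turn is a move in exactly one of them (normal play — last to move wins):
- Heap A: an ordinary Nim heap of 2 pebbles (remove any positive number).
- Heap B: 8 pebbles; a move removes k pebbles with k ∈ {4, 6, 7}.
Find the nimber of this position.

0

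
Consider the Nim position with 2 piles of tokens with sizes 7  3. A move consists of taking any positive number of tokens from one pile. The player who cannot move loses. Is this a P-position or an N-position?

N-position

Compute the nim-sum pairwise:
7 XOR 3 = 4
The nim-sum is 4 ≠ 0, so this is an N-position: the player to move can win.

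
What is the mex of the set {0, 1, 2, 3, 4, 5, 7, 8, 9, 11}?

6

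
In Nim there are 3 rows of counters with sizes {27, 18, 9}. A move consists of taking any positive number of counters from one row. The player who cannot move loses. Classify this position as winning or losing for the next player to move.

Losing position

Compute the nim-sum pairwise:
27 ⊕ 18 = 9
9 ⊕ 9 = 0
The nim-sum is 0, so this is a P-position: the player to move is in a losing position under optimal play.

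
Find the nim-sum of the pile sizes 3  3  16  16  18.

18

Nim-sum: 3 ^ 3 ^ 16 ^ 16 ^ 18 = 18.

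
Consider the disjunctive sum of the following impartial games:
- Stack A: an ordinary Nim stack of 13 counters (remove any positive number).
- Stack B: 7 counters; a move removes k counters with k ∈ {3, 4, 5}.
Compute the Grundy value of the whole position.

15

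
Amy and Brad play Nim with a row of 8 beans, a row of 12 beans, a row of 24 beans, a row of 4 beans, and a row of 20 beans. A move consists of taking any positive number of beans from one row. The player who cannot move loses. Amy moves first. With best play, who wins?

Amy wins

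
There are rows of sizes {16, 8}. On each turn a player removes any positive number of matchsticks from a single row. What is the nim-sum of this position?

24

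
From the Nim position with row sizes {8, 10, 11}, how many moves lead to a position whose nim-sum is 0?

3

In binary:
  1000  (8)
  1010  (10)
  1011  (11)
  ----
  1001  (9)
The overall nim-sum is X = 9. A row of size p has a winning move iff p XOR X < p (reduce it to p XOR X).
  8: 8 XOR 9 = 1 < 8 — winning move (to 1).
  10: 10 XOR 9 = 3 < 10 — winning move (to 3).
  11: 11 XOR 9 = 2 < 11 — winning move (to 2).
That gives 3 winning moves.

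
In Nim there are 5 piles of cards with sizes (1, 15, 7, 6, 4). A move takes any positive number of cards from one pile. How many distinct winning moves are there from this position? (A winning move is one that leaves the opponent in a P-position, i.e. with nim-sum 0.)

Bitwise XOR of the heap sizes:
  0001  (1)
  1111  (15)
  0111  (7)
  0110  (6)
  0100  (4)
  ----
  1011  (11)
The overall nim-sum is X = 11. A pile of size p has a winning move iff p XOR X < p (reduce it to p XOR X).
  1: 1 XOR 11 = 10 ≥ 1 — no move.
  15: 15 XOR 11 = 4 < 15 — winning move (to 4).
  7: 7 XOR 11 = 12 ≥ 7 — no move.
  6: 6 XOR 11 = 13 ≥ 6 — no move.
  4: 4 XOR 11 = 15 ≥ 4 — no move.
That gives 1 winning move.

1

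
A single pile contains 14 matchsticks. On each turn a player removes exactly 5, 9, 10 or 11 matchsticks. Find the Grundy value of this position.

Build the Grundy sequence with g(k) = mex{g(k−s) : s ∈ {5, 9, 10, 11}, s ≤ k}:
g(0) = mex{} = 0
g(1) = mex{} = 0
g(2) = mex{} = 0
g(3) = mex{} = 0
g(4) = mex{} = 0
g(5) = mex{0} = 1
g(6) = mex{0} = 1
g(7) = mex{0} = 1
g(8) = mex{0} = 1
g(9) = mex{0} = 1
g(10) = mex{0,1} = 2
g(11) = mex{0,1} = 2
g(12) = mex{0,1} = 2
g(13) = mex{0,1} = 2
g(14) = mex{0,1} = 2
So g(14) = 2.

2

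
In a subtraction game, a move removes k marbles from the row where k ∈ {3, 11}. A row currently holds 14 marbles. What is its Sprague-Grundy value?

0

Build the Grundy sequence with g(k) = mex{g(k−s) : s ∈ {3, 11}, s ≤ k}:
k:     0  1  2  3  4  5  6  7  8  9 10 11 12 13 14
g(k):  0  0  0  1  1  1  0  0  0  1  1  1  2  2  0
So g(14) = 0.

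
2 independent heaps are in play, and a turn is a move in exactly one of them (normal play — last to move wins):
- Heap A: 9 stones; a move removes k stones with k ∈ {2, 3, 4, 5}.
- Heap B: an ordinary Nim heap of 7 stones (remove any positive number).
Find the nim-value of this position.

6

Build the Grundy sequence for heap A with g(k) = mex{g(k−s) : s ∈ {2, 3, 4, 5}, s ≤ k}:
g(0) = mex{} = 0
g(1) = mex{} = 0
g(2) = mex{0} = 1
g(3) = mex{0} = 1
g(4) = mex{0,1} = 2
g(5) = mex{0,1} = 2
g(6) = mex{0,1,2} = 3
g(7) = mex{1,2} = 0
g(8) = mex{1,2,3} = 0
g(9) = mex{0,2,3} = 1
So g(9) = 1.
Heap B is a plain Nim heap of size 7, so its Grundy value is 7.
By the Sprague-Grundy theorem, the Grundy value of a sum of independent games is the XOR of the component values.
Combined value = 1 ⊕ 7 = 6.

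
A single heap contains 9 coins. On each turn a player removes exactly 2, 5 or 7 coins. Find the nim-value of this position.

2

Compute g(0), g(1), … for moves {2, 5, 7}:
k:     0  1  2  3  4  5  6  7  8  9
g(k):  0  0  1  1  0  2  1  3  2  2
So g(9) = 2.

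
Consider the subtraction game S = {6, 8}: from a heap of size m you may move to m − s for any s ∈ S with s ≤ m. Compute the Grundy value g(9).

1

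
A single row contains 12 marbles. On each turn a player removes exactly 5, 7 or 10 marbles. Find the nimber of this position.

Grundy values for subtraction set {5, 7, 10}:
k:     0  1  2  3  4  5  6  7  8  9 10 11 12
g(k):  0  0  0  0  0  1  1  1  1  1  2  2  2
So g(12) = 2.

2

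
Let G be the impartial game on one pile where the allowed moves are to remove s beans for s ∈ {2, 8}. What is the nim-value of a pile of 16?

1

Build the Grundy sequence with g(k) = mex{g(k−s) : s ∈ {2, 8}, s ≤ k}:
k:     0  1  2  3  4  5  6  7  8  9 10 11 12 13 14 15 16
g(k):  0  0  1  1  0  0  1  1  2  2  0  0  1  1  0  0  1
So g(16) = 1.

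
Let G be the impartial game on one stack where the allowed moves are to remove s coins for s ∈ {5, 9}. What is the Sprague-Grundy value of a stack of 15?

0

Build the Grundy sequence with g(k) = mex{g(k−s) : s ∈ {5, 9}, s ≤ k}:
k:     0  1  2  3  4  5  6  7  8  9 10 11 12 13 14 15
g(k):  0  0  0  0  0  1  1  1  1  1  2  2  2  2  0  0
So g(15) = 0.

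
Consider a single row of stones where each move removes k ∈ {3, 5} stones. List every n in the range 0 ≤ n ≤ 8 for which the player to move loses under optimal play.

0, 1, 2, 8

Build the Grundy sequence with g(k) = mex{g(k−s) : s ∈ {3, 5}, s ≤ k}:
k:     0  1  2  3  4  5  6  7  8
g(k):  0  0  0  1  1  1  2  2  0
The P-positions (g = 0) in 0..8 are 0, 1, 2, 8.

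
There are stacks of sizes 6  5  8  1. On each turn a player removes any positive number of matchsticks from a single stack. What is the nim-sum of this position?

10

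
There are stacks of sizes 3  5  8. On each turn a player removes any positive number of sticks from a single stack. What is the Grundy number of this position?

14

In binary:
  0011  (3)
  0101  (5)
  1000  (8)
  ----
  1110  (14)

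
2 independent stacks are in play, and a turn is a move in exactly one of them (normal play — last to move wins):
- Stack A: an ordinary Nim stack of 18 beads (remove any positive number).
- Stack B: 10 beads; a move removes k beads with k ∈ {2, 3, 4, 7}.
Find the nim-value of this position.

16

Stack A is a plain Nim stack of size 18, so its Grundy value is 18.
For stack B, compute g(0), g(1), … with moves {2, 3, 4, 7}:
g(0) = mex{} = 0
g(1) = mex{} = 0
g(2) = mex{0} = 1
g(3) = mex{0} = 1
g(4) = mex{0,1} = 2
g(5) = mex{0,1} = 2
g(6) = mex{1,2} = 0
g(7) = mex{0,1,2} = 3
g(8) = mex{0,2} = 1
g(9) = mex{0,1,2,3} = 4
g(10) = mex{0,1,3} = 2
So g(10) = 2.
By the Sprague-Grundy theorem, the Grundy value of a sum of independent games is the XOR of the component values.
Combined value = 18 XOR 2 = 16.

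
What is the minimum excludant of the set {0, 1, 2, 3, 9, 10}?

The values 0, 1, 2, 3 are all present; 4 is the first non-negative integer missing from the set.

4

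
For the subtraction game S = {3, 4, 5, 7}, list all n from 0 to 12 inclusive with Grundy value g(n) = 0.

Build the Grundy sequence with g(k) = mex{g(k−s) : s ∈ {3, 4, 5, 7}, s ≤ k}:
k:     0  1  2  3  4  5  6  7  8  9 10 11 12
g(k):  0  0  0  1  1  1  2  2  2  3  0  0  0
The P-positions (g = 0) in 0..12 are 0, 1, 2, 10, 11, 12.

0, 1, 2, 10, 11, 12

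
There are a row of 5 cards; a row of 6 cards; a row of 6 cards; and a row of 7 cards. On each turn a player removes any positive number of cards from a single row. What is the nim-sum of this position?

2

Write each in binary and XOR column by column:
  101  (5)
  110  (6)
  110  (6)
  111  (7)
  ---
  010  (2)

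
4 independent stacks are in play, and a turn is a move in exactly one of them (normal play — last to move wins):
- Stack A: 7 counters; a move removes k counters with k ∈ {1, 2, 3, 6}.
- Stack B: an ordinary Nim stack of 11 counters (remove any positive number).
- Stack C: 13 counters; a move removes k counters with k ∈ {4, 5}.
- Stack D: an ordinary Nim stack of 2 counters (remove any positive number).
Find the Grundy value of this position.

11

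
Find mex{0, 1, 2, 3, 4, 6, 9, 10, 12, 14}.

5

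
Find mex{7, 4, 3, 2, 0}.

1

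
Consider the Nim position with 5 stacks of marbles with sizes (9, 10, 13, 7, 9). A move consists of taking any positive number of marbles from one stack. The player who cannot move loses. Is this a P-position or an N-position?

P-position

In binary:
  1001  (9)
  1010  (10)
  1101  (13)
  0111  (7)
  1001  (9)
  ----
  0000  (0)
The nim-sum is 0, so this is a P-position: the player to move is in a losing position under optimal play.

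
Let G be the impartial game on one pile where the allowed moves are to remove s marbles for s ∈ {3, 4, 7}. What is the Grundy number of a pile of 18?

Grundy values for subtraction set {3, 4, 7}:
k:     0  1  2  3  4  5  6  7  8  9 10 11 12 13 14 15 16 17 18
g(k):  0  0  0  1  1  1  2  2  2  3  0  0  0  1  1  1  2  2  2
So g(18) = 2.

2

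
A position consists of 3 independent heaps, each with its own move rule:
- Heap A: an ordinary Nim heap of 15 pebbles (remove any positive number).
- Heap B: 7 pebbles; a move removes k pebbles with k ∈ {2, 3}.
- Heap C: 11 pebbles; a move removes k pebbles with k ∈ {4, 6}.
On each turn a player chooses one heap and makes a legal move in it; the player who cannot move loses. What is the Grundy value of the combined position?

Heap A is a plain Nim heap of size 15, so its Grundy value is 15.
Build the Grundy sequence for heap B with g(k) = mex{g(k−s) : s ∈ {2, 3}, s ≤ k}:
k:     0  1  2  3  4  5  6  7
g(k):  0  0  1  1  2  0  0  1
So g(7) = 1.
For heap C, compute g(0), g(1), … with moves {4, 6}:
k:     0  1  2  3  4  5  6  7  8  9 10 11
g(k):  0  0  0  0  1  1  1  1  2  2  0  0
So g(11) = 0.
The value of a disjunctive sum is the nim-sum of the parts.
Combined value = 15 ⊕ 1 ⊕ 0 = 14.

14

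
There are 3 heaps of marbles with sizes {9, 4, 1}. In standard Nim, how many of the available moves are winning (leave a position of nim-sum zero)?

1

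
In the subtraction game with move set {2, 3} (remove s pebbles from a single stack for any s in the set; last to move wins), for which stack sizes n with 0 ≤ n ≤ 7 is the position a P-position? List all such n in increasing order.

0, 1, 5, 6

Compute g(0), g(1), … for moves {2, 3}:
g(0) = mex{} = 0
g(1) = mex{} = 0
g(2) = mex{0} = 1
g(3) = mex{0} = 1
g(4) = mex{0,1} = 2
g(5) = mex{1} = 0
g(6) = mex{1,2} = 0
g(7) = mex{0,2} = 1
The P-positions (g = 0) in 0..7 are 0, 1, 5, 6.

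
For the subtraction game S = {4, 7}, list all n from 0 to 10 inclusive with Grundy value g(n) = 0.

0, 1, 2, 3

Build the Grundy sequence with g(k) = mex{g(k−s) : s ∈ {4, 7}, s ≤ k}:
g(0) = mex{} = 0
g(1) = mex{} = 0
g(2) = mex{} = 0
g(3) = mex{} = 0
g(4) = mex{0} = 1
g(5) = mex{0} = 1
g(6) = mex{0} = 1
g(7) = mex{0} = 1
g(8) = mex{0,1} = 2
g(9) = mex{0,1} = 2
g(10) = mex{0,1} = 2
The P-positions (g = 0) in 0..10 are 0, 1, 2, 3.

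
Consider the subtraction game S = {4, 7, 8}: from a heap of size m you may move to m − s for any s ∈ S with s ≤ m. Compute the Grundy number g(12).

0

Grundy values for subtraction set {4, 7, 8}:
g(0) = mex{} = 0
g(1) = mex{} = 0
g(2) = mex{} = 0
g(3) = mex{} = 0
g(4) = mex{0} = 1
g(5) = mex{0} = 1
g(6) = mex{0} = 1
g(7) = mex{0} = 1
g(8) = mex{0,1} = 2
g(9) = mex{0,1} = 2
g(10) = mex{0,1} = 2
g(11) = mex{0,1} = 2
g(12) = mex{1,2} = 0
So g(12) = 0.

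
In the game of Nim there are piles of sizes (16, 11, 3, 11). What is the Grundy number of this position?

19

Compute the nim-sum pairwise:
16 ^ 11 = 27
27 ^ 3 = 24
24 ^ 11 = 19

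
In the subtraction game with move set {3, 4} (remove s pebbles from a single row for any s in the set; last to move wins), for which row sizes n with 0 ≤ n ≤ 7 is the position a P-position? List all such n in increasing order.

0, 1, 2, 7

Build the Grundy sequence with g(k) = mex{g(k−s) : s ∈ {3, 4}, s ≤ k}:
g(0) = mex{} = 0
g(1) = mex{} = 0
g(2) = mex{} = 0
g(3) = mex{0} = 1
g(4) = mex{0} = 1
g(5) = mex{0} = 1
g(6) = mex{0,1} = 2
g(7) = mex{1} = 0
The P-positions (g = 0) in 0..7 are 0, 1, 2, 7.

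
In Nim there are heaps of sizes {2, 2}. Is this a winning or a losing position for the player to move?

Compute the nim-sum pairwise:
2 XOR 2 = 0
The nim-sum is 0, so this is a P-position: the player to move is in a losing position under optimal play.

Losing position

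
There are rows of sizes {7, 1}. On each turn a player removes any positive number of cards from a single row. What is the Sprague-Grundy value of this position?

Nim-sum: 7 ^ 1 = 6.

6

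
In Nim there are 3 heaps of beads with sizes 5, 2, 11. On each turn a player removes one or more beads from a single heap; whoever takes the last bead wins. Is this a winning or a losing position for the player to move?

In binary:
  0101  (5)
  0010  (2)
  1011  (11)
  ----
  1100  (12)
The nim-sum is 12 ≠ 0, so this is an N-position: the player to move can win.

Winning position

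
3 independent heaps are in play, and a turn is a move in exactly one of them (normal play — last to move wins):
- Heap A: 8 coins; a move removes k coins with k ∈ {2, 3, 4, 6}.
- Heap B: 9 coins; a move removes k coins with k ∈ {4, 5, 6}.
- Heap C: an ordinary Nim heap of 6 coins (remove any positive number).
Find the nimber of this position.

For heap A, compute g(0), g(1), … with moves {2, 3, 4, 6}:
g(0) = mex{} = 0
g(1) = mex{} = 0
g(2) = mex{0} = 1
g(3) = mex{0} = 1
g(4) = mex{0,1} = 2
g(5) = mex{0,1} = 2
g(6) = mex{0,1,2} = 3
g(7) = mex{0,1,2} = 3
g(8) = mex{1,2,3} = 0
So g(8) = 0.
Build the Grundy sequence for heap B with g(k) = mex{g(k−s) : s ∈ {4, 5, 6}, s ≤ k}:
g(0) = mex{} = 0
g(1) = mex{} = 0
g(2) = mex{} = 0
g(3) = mex{} = 0
g(4) = mex{0} = 1
g(5) = mex{0} = 1
g(6) = mex{0} = 1
g(7) = mex{0} = 1
g(8) = mex{0,1} = 2
g(9) = mex{0,1} = 2
So g(9) = 2.
Heap C is a plain Nim heap of size 6, so its Grundy value is 6.
By the Sprague-Grundy theorem, the Grundy value of a sum of independent games is the XOR of the component values.
Combined value = 0 ⊕ 2 ⊕ 6 = 4.

4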